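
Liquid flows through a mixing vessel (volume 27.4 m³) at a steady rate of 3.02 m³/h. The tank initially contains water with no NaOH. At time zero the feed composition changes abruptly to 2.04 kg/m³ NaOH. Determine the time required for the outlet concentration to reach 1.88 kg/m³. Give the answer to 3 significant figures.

23.1 h

Species balance on the tank: V dC/dt = Q(C_in − C), so τ = V/Q = 9.0728 h.
C(t) = C_in + (C₀ − C_in) e^(−t/τ). Set C = 1.88 and solve for t:
e^(−t/τ) = (C − C_in)/(C₀ − C_in) = (1.88 − 2.04)/(0 − 2.04) = 0.078431
t = −τ ln(…) = 9.0728 × 2.5455 = 23.095 h.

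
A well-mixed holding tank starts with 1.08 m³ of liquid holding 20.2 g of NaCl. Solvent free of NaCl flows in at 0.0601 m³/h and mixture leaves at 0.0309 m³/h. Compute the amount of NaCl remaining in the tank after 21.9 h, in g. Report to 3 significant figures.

12.3 g

Total volume: dV/dt = Q_in − Q_out = 0.029200 m³/h, so V(t) = 1.08 + 0.029200 t and V(21.9) = 1.7195 m³.
Species balance (pure solvent in): dm/dt = −Q_out · m/V(t).
dm/m = −Q_out dt/(V₀ + 0.029200 t); integrating gives ln(m/m₀) = −(Q_out/(Q_in−Q_out)) ln(V/V₀).
m = m₀ (V₀/V)^(Q_out/(Q_in−Q_out)) = 20.2 × (1.08/1.7195)^(1.0582) = 12.349 g.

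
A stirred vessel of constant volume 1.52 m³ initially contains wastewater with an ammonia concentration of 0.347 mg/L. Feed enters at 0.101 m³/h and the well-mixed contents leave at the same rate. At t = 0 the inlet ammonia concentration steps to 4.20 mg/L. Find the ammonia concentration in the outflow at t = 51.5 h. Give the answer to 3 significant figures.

4.07 mg/L

Species balance on the tank: V dC/dt = Q(C_in − C).
Time constant τ = V/Q = 1.52/0.101 = 15.050 h.
This is linear first-order; C(t) = C_in + (C₀ − C_in) e^(−t/τ).
C(51.5) = 4.20 + (0.347 − 4.20)·e^(−51.5/15.050) = 4.20 + (-3.8530)·0.032646 = 4.0742 mg/L.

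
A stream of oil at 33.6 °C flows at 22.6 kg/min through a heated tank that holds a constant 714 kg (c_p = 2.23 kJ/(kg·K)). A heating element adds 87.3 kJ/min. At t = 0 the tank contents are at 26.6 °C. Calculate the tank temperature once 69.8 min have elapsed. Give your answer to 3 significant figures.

Heat balance on the well-mixed liquid: M c_p dT/dt = ṁ c_p (T_in − T) + 87.3.
Rearrange: dT/dt = (T_ss − T)/τ with τ = M/ṁ = 31.593 min and T_ss = T_in + Q̇/(ṁ c_p) = 35.332 °C.
This is linear first-order; T(t) = T_ss + (T₀ − T_ss) e^(−t/τ).
T(69.8) = 35.332 + (-8.7322)·e^(−69.8/31.593) = 35.332 + (-8.7322)·0.10977 = 34.374 °C.

34.4 °C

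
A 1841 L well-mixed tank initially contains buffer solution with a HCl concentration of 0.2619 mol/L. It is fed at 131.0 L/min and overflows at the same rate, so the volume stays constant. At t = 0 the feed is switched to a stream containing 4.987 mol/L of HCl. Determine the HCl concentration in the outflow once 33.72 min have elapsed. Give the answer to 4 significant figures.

4.558 mol/L

Unsteady species balance (constant V, well mixed): V dC/dt = Q(C_in − C).
Time constant τ = V/Q = 1841/131.0 = 14.0534 min.
Integrating: C(t) = C_in + (C₀ − C_in) e^(−t/τ).
C(33.72) = 4.987 + (0.2619 − 4.987)·e^(−33.72/14.0534) = 4.987 + (-4.72510)·0.0907712 = 4.55810 mol/L.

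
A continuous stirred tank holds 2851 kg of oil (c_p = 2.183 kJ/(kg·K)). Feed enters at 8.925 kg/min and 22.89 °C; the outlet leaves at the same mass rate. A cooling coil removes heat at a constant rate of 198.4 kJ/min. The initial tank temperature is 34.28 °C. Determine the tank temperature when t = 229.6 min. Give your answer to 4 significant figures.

First-law balance (no shaft work): M c_p dT/dt = ṁ c_p (T_in − T) − 198.4.
Rearrange: dT/dt = (T_ss − T)/τ with τ = M/ṁ = 319.440 min and T_ss = T_in − Q̇/(ṁ c_p) = 12.7069 °C.
T approaches T_ss exponentially: T(t) = T_ss + (T₀ − T_ss) e^(−t/τ).
T(229.6) = 12.7069 + (21.5731)·e^(−229.6/319.440) = 12.7069 + (21.5731)·0.487357 = 23.2207 °C.

23.22 °C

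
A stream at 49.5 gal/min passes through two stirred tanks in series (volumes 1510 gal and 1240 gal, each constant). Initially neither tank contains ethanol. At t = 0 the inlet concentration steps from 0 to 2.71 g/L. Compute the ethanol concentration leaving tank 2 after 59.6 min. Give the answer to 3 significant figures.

1.71 g/L

Species balance on tank i: dCᵢ/dt = (Cᵢ₋₁ − Cᵢ)/τᵢ with τᵢ = Vᵢ/Q.
τ₁ = 1510/49.5 = 30.505 min; τ₂ = 1240/49.5 = 25.051 min.
Solving the cascade with C₁(0)=C₂(0)=0 gives C₂(t) = C_in[1 − (τ₁ e^(−t/τ₁) − τ₂ e^(−t/τ₂))/(τ₁ − τ₂)].
At t = 59.6: e^(−t/τ₁) = 0.14174, e^(−t/τ₂) = 0.092625.
C₂ = 2.71·[1 − (30.505·0.14174 − 25.051·0.092625)/(5.4545)] = 2.71·0.63271 = 1.7146 g/L.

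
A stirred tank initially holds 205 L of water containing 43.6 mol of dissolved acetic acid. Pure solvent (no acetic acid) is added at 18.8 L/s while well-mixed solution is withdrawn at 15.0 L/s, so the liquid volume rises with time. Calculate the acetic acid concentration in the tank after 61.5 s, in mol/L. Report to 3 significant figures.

0.00493 mol/L

Let m(t) be the amount of acetic acid. Volume: V(t) = V₀ + (Q_in − Q_out) t = 205 + 3.8000 t; V(61.5) = 438.70 L.
Species balance (pure solvent in): dm/dt = −Q_out · m/V(t).
Separate: dm/m = −Q_out dt/V(t) ⇒ ln(m/m₀) = −(Q_out/(Q_in−Q_out)) ln(V/V₀).
m = m₀ (V₀/V)^(Q_out/(Q_in−Q_out)) = 43.6 × (205/438.70)^(3.9474) = 2.1638 mol.
C = m/V = 2.1638/438.70 = 0.0049324 mol/L.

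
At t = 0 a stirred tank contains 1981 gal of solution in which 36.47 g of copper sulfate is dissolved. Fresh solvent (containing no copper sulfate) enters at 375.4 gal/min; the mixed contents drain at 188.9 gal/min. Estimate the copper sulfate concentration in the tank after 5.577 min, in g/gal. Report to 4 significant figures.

0.007873 g/gal

Total volume: dV/dt = Q_in − Q_out = 186.500 gal/min, so V(t) = 1981 + 186.500 t and V(5.577) = 3021.11 gal.
Solute balance: dm/dt = 0 − Q_out C = −Q_out m/V(t).
dm/m = −Q_out dt/(V₀ + 186.500 t); integrating gives ln(m/m₀) = −(Q_out/(Q_in−Q_out)) ln(V/V₀).
m = m₀ (V₀/V)^(Q_out/(Q_in−Q_out)) = 36.47 × (1981/3021.11)^(1.01287) = 23.7846 g.
C = m/V = 23.7846/3021.11 = 0.00787279 g/gal.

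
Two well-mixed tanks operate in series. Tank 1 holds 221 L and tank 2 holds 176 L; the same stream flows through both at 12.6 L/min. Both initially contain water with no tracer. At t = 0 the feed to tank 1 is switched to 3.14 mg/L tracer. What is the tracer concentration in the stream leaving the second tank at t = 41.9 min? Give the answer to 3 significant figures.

Each tank obeys Vᵢ dCᵢ/dt = Q(Cᵢ₋₁ − Cᵢ), so τᵢ = Vᵢ/Q.
τ₁ = 221/12.6 = 17.540 min; τ₂ = 176/12.6 = 13.968 min.
Solving the cascade with C₁(0)=C₂(0)=0 gives C₂(t) = C_in[1 − (τ₁ e^(−t/τ₁) − τ₂ e^(−t/τ₂))/(τ₁ − τ₂)].
At t = 41.9: e^(−t/τ₁) = 0.091733, e^(−t/τ₂) = 0.049804.
C₂ = 3.14·[1 − (17.540·0.091733 − 13.968·0.049804)/(3.5714)] = 3.14·0.74428 = 2.3370 mg/L.

2.34 mg/L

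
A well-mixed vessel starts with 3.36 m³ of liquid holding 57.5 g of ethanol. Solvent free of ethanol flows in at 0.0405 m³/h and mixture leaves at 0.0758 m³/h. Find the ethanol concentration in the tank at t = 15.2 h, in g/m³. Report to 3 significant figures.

14.0 g/m³

Let m(t) be the amount of ethanol. Volume: V(t) = V₀ + (Q_in − Q_out) t = 3.36 − 0.035300 t; V(15.2) = 2.8234 m³.
Species balance (pure solvent in): dm/dt = −Q_out · m/V(t).
Separate: dm/m = −Q_out dt/V(t) ⇒ ln(m/m₀) = −(Q_out/(Q_in−Q_out)) ln(V/V₀).
m = m₀ (V₀/V)^(Q_out/(Q_in−Q_out)) = 57.5 × (3.36/2.8234)^(-2.1473) = 39.575 g.
C = m/V = 39.575/2.8234 = 14.016 g/m³.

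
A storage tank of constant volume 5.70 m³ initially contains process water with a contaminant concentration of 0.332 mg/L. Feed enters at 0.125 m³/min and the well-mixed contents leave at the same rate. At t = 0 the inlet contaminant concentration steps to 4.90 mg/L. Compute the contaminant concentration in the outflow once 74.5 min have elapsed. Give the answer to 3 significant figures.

Transient balance on the dissolved component: V dC/dt = Q(C_in − C).
Time constant τ = V/Q = 5.70/0.125 = 45.600 min.
C approaches C_in exponentially: C(t) = C_in + (C₀ − C_in) e^(−t/τ).
C(74.5) = 4.90 + (0.332 − 4.90)·e^(−74.5/45.600) = 4.90 + (-4.5680)·0.19519 = 4.0084 mg/L.

4.01 mg/L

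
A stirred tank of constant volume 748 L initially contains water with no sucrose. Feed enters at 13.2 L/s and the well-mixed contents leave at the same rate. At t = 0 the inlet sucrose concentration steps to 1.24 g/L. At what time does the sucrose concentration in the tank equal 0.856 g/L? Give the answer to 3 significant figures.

66.4 s

Accumulation = in − out for the solute gives V dC/dt = Q(C_in − C), so τ = V/Q = 56.667 s.
C(t) = C_in + (C₀ − C_in) e^(−t/τ). Set C = 0.856 and solve for t:
e^(−t/τ) = (C − C_in)/(C₀ − C_in) = (0.856 − 1.24)/(0 − 1.24) = 0.30968
t = −τ ln(…) = 56.667 × 1.1722 = 66.426 s.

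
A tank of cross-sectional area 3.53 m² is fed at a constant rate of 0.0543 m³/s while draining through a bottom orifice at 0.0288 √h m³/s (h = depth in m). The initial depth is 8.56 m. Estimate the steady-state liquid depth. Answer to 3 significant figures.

Level balance: A dh/dt = 0.0543 − 0.0288 √h. Setting dh/dt = 0:
Q_in = 0.0288 √h_ss ⇒ √h_ss = 0.0543/0.0288 = 1.8854.
h_ss = 1.8854² = 3.5548 m. (Since h₀ = 8.56 m > h_ss, the level will fall toward this value.)

3.55 m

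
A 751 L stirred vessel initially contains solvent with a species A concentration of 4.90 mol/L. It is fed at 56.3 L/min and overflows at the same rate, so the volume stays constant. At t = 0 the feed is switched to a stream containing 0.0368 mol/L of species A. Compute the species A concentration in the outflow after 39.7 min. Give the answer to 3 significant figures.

Transient balance on the dissolved component: V dC/dt = Q(C_in − C).
Rewrite as dC/dt + C/τ = C_in/τ, τ = V/Q = 13.339 min.
C approaches C_in exponentially: C(t) = C_in + (C₀ − C_in) e^(−t/τ).
C(39.7) = 0.0368 + (4.90 − 0.0368)·e^(−39.7/13.339) = 0.0368 + (4.8632)·0.050987 = 0.28476 mol/L.

0.285 mol/L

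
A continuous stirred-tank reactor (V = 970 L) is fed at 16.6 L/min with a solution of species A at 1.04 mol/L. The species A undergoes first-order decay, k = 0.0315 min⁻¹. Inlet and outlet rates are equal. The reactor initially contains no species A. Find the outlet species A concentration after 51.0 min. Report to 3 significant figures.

0.335 mol/L

Accumulation = in − out − consumed: V dC/dt = Q C_in − Q C − k V C.
This is linear with rate a = Q/V + k = 0.048613 min⁻¹.
C_ss = Q C_in/(Q + kV) = 0.36611 mol/L; C(t) = C_ss + (C₀ − C_ss) e^(−a t).
C(51.0) = 0.36611 + (-0.36611)·e^(−0.048613·51.0) = 0.36611 + (-0.36611)·0.083803 = 0.33543 mol/L.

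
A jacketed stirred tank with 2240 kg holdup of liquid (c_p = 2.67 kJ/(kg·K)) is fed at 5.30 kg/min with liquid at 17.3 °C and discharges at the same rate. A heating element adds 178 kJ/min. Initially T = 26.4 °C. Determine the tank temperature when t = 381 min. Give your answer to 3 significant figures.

28.5 °C

M c_p dT/dt = ṁ c_p (T_in − T) + Q̇.
Rearrange: dT/dt = (T_ss − T)/τ with τ = M/ṁ = 422.64 min and T_ss = T_in + Q̇/(ṁ c_p) = 29.879 °C.
Integrating: T(t) = T_ss + (T₀ − T_ss) e^(−t/τ).
T(381) = 29.879 + (-3.4786)·e^(−381/422.64) = 29.879 + (-3.4786)·0.40597 = 28.466 °C.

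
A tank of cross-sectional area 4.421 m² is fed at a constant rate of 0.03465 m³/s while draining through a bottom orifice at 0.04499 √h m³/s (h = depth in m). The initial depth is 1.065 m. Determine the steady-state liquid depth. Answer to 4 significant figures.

0.5932 m

Level balance: A dh/dt = 0.03465 − 0.04499 √h. Setting dh/dt = 0:
Q_in = 0.04499 √h_ss ⇒ √h_ss = 0.03465/0.04499 = 0.770171.
h_ss = 0.770171² = 0.593164 m. (Since h₀ = 1.065 m > h_ss, the level will fall toward this value.)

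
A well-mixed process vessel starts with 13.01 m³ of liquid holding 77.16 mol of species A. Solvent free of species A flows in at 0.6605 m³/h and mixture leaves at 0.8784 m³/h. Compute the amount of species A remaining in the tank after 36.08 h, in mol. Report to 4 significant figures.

1.838 mol

Total volume: dV/dt = Q_in − Q_out = -0.217900 m³/h, so V(t) = 13.01 − 0.217900 t and V(36.08) = 5.14817 m³.
No species A enters, so dm/dt = −Q_out · (m/V).
Separate: dm/m = −Q_out dt/V(t) ⇒ ln(m/m₀) = −(Q_out/(Q_in−Q_out)) ln(V/V₀).
m = m₀ (V₀/V)^(Q_out/(Q_in−Q_out)) = 77.16 × (13.01/5.14817)^(-4.03121) = 1.83793 mol.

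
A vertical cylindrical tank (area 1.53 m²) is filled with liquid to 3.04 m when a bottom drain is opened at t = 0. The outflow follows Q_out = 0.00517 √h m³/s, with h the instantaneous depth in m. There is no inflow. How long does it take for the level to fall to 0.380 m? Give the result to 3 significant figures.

A dh/dt = −Q_out = −0.00517 √h.
∫ h^(−1/2) dh = −(0.00517/A) ∫ dt, giving 2√h = 2√h₀ − (0.00517/A) t.
t = 2A(√h₀ − √h)/0.00517 = 2·1.53·(√3.04 − √0.380)/0.00517
  = 3.0600 × (1.7436 − 0.61644) / 0.00517 = 667.11 s.

667 s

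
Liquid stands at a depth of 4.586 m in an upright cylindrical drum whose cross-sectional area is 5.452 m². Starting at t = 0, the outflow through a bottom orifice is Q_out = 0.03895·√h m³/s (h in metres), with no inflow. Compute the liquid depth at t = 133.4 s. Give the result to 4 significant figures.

2.772 m

With no inflow, A dh/dt = −0.03895 √h.
∫ h^(−1/2) dh = −(0.03895/A) ∫ dt, giving 2√h = 2√h₀ − (0.03895/A) t.
√h = √4.586 − 0.03895·133.4/(2·5.452) = 2.14149 − 0.476516 = 1.66498.
h = 1.66498² = 2.77215 m.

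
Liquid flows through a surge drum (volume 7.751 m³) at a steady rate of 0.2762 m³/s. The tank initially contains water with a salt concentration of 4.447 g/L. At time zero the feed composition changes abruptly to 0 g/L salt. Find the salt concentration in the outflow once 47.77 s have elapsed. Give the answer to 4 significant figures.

Mass balance on the solute (V constant): V dC/dt = Q(C_in − C).
Rewrite as dC/dt + C/τ = C_in/τ, τ = V/Q = 28.0630 s.
C approaches C_in exponentially: C(t) = C_in + (C₀ − C_in) e^(−t/τ).
C(47.77) = 0 + (4.447 − 0)·e^(−47.77/28.0630) = 0 + (4.44700)·0.182274 = 0.810575 g/L.

0.8106 g/L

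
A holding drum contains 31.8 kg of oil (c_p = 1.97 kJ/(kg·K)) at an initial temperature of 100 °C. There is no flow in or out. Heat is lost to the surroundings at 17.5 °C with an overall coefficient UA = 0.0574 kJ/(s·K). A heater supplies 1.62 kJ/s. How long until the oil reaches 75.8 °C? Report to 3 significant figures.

Heat balance on the well-mixed liquid: M c_p dT/dt = −UA(T − T_amb) + Q̇.
τ = M c_p/UA = 1091.4 s; T_ss = T_amb + Q̇/UA = 17.5 + 1.62/0.0574 = 45.723 °C.
T(t) = T_ss + (T₀ − T_ss)e^(−t/τ); set T = 75.8:
t = −τ ln[(T − T_ss)/(T₀ − T_ss)] = −1091.4 · ln(0.55414) = 644.29 s.

644 s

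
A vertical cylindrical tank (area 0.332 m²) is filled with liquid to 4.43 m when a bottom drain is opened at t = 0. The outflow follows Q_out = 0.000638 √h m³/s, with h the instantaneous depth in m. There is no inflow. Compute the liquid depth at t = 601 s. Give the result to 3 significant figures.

With no inflow, A dh/dt = −0.000638 √h.
Separate and integrate: 2(√h − √h₀) = −(0.000638/A) t.
√h = √4.43 − 0.000638·601/(2·0.332) = 2.1048 − 0.57747 = 1.5273.
h = 1.5273² = 2.3326 m.

2.33 m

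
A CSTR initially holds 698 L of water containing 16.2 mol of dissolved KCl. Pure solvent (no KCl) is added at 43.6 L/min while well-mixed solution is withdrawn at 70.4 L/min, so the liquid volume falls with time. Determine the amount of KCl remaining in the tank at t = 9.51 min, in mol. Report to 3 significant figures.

Total volume: dV/dt = Q_in − Q_out = -26.800 L/min, so V(t) = 698 − 26.800 t and V(9.51) = 443.13 L.
No KCl enters, so dm/dt = −Q_out · (m/V).
dm/m = −Q_out dt/(V₀ − 26.800 t); integrating gives ln(m/m₀) = −(Q_out/(Q_in−Q_out)) ln(V/V₀).
m = m₀ (V₀/V)^(Q_out/(Q_in−Q_out)) = 16.2 × (698/443.13)^(-2.6269) = 4.9111 mol.

4.91 mol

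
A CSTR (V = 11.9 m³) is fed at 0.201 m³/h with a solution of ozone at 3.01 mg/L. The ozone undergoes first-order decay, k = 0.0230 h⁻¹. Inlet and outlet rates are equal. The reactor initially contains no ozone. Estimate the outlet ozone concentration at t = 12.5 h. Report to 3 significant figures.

V dC/dt = Q(C_in − C) − k V C.
This is linear with rate a = Q/V + k = 0.039891 h⁻¹.
C_ss = Q C_in/(Q + kV) = 1.2745 mg/L; C(t) = C_ss + (C₀ − C_ss) e^(−a t).
C(12.5) = 1.2745 + (-1.2745)·e^(−0.039891·12.5) = 1.2745 + (-1.2745)·0.60736 = 0.50042 mg/L.

0.500 mg/L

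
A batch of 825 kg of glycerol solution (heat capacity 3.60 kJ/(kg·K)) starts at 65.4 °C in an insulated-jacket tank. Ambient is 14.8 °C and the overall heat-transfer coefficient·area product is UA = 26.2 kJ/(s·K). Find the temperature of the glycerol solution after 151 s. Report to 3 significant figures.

First-law balance (no shaft work): M c_p dT/dt = −UA(T − T_amb).
dT/dt = (T_ss − T)/τ with T_ss = T_amb = 14.800 °C, τ = M c_p/UA = 825·3.60/26.2 = 113.36 s.
This is linear first-order; T(t) = T_ss + (T₀ − T_ss) e^(−t/τ).
T(151) = 14.800 + (50.600)·0.26393 = 28.155 °C.

28.2 °C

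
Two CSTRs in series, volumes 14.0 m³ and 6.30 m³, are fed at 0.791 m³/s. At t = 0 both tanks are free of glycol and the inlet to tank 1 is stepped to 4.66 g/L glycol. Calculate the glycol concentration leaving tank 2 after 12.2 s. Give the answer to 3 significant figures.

1.23 g/L

Each tank obeys Vᵢ dCᵢ/dt = Q(Cᵢ₋₁ − Cᵢ), so τᵢ = Vᵢ/Q.
τ₁ = 14.0/0.791 = 17.699 s; τ₂ = 6.30/0.791 = 7.9646 s.
Solving the cascade with C₁(0)=C₂(0)=0 gives C₂(t) = C_in[1 − (τ₁ e^(−t/τ₁) − τ₂ e^(−t/τ₂))/(τ₁ − τ₂)].
At t = 12.2: e^(−t/τ₁) = 0.50193, e^(−t/τ₂) = 0.21615.
C₂ = 4.66·[1 − (17.699·0.50193 − 7.9646·0.21615)/(9.7345)] = 4.66·0.26426 = 1.2314 g/L.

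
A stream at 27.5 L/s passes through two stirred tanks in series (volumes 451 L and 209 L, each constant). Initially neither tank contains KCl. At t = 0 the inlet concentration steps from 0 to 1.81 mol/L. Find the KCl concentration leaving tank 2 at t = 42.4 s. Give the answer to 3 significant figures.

1.56 mol/L

Species balance on tank i: dCᵢ/dt = (Cᵢ₋₁ − Cᵢ)/τᵢ with τᵢ = Vᵢ/Q.
τ₁ = 451/27.5 = 16.400 s; τ₂ = 209/27.5 = 7.6000 s.
Solving the cascade with C₁(0)=C₂(0)=0 gives C₂(t) = C_in[1 − (τ₁ e^(−t/τ₁) − τ₂ e^(−t/τ₂))/(τ₁ − τ₂)].
At t = 42.4: e^(−t/τ₁) = 0.075369, e^(−t/τ₂) = 0.0037765.
C₂ = 1.81·[1 − (16.400·0.075369 − 7.6000·0.0037765)/(8.8000)] = 1.81·0.86280 = 1.5617 mol/L.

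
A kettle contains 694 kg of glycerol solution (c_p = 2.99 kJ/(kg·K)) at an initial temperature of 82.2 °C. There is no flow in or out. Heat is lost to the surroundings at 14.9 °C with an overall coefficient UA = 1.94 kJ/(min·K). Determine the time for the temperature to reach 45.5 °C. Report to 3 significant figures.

843 min

Lumped-capacitance energy balance: M c_p dT/dt = UA(T_amb − T).
τ = M c_p/UA = 1069.6 min; T_ss = T_amb = 14.900 °C.
T(t) = T_ss + (T₀ − T_ss)e^(−t/τ); set T = 45.5:
t = −τ ln[(T − T_ss)/(T₀ − T_ss)] = −1069.6 · ln(0.45468) = 843.03 min.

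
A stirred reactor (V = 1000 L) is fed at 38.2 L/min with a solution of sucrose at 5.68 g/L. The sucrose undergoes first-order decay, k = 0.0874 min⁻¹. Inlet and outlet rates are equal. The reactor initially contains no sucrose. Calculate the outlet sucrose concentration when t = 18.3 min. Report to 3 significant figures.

1.55 g/L

V dC/dt = Q(C_in − C) − k V C.
This is linear with rate a = Q/V + k = 0.12560 min⁻¹.
C_ss = Q C_in/(Q + kV) = 1.7275 g/L; C(t) = C_ss + (C₀ − C_ss) e^(−a t).
C(18.3) = 1.7275 + (-1.7275)·e^(−0.12560·18.3) = 1.7275 + (-1.7275)·0.10041 = 1.5541 g/L.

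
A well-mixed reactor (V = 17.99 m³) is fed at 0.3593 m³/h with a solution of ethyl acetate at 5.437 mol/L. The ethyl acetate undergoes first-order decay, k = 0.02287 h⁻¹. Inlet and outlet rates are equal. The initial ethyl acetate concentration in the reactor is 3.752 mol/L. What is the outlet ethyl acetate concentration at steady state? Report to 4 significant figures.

Species balance: V dC/dt = Q C_in − Q C − k V C.
Steady state (dC/dt = 0): C_ss = Q C_in/(Q + kV) = C_in/(1 + kV/Q).
C_ss = 0.3593·5.437/(0.3593 + 0.02287·17.99) = 1.95351/0.770731 = 2.53462 mol/L.

2.535 mol/L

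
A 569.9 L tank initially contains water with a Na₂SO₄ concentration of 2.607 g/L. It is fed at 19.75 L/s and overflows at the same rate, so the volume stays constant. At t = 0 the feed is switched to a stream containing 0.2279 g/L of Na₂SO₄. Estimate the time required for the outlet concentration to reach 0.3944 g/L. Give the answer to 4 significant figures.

76.74 s

Unsteady species balance (constant V, well mixed): V dC/dt = Q(C_in − C), so τ = V/Q = 28.8557 s.
C(t) = C_in + (C₀ − C_in) e^(−t/τ). Set C = 0.3944 and solve for t:
e^(−t/τ) = (C − C_in)/(C₀ − C_in) = (0.3944 − 0.2279)/(2.607 − 0.2279) = 0.0699844
t = −τ ln(…) = 28.8557 × 2.65948 = 76.7412 s.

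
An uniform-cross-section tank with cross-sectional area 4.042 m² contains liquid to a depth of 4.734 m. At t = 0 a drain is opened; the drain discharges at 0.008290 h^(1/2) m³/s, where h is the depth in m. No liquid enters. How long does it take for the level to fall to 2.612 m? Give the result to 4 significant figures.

545.7 s

With no inflow, A dh/dt = −0.008290 √h.
Separate and integrate: 2(√h − √h₀) = −(0.008290/A) t.
t = 2A(√h₀ − √h)/0.008290 = 2·4.042·(√4.734 − √2.612)/0.008290
  = 8.08400 × (2.17578 − 1.61617) / 0.008290 = 545.702 s.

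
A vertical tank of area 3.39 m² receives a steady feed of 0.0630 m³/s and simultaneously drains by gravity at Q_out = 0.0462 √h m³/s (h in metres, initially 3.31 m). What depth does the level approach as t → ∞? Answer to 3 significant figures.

Accumulation of liquid (constant cross-section A): A dh/dt = Q_in − 0.0462 √h. At steady state dh/dt = 0:
Q_in = 0.0462 √h_ss ⇒ √h_ss = 0.0630/0.0462 = 1.3636.
h_ss = 1.3636² = 1.8595 m. (Since h₀ = 3.31 m > h_ss, the level will fall toward this value.)

1.86 m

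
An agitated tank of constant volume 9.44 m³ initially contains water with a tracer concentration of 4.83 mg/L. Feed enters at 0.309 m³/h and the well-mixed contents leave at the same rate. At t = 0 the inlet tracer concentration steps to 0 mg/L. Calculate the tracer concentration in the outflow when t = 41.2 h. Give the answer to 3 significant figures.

1.25 mg/L

Unsteady species balance (constant V, well mixed): V dC/dt = Q(C_in − C).
Rewrite as dC/dt + C/τ = C_in/τ, τ = V/Q = 30.550 h.
Integrating: C(t) = C_in + (C₀ − C_in) e^(−t/τ).
C(41.2) = 0 + (4.83 − 0)·e^(−41.2/30.550) = 0 + (4.8300)·0.25960 = 1.2539 mg/L.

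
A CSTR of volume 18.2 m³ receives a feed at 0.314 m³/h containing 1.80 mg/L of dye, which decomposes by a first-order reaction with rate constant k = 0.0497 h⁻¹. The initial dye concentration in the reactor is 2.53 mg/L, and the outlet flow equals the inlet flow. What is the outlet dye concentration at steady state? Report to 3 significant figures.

0.464 mg/L

Species balance: V dC/dt = Q C_in − Q C − k V C.
At steady state: 0 = Q C_in − (Q + kV) C_ss, so C_ss = Q C_in/(Q + kV).
C_ss = 0.314·1.80/(0.314 + 0.0497·18.2) = 0.56520/1.2185 = 0.46383 mg/L.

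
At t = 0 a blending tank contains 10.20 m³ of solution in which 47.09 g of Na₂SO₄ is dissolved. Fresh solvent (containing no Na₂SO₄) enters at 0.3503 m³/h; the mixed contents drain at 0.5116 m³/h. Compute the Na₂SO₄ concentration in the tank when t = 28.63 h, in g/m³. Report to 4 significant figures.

Let m(t) be the amount of Na₂SO₄. Volume: V(t) = V₀ + (Q_in − Q_out) t = 10.20 − 0.161300 t; V(28.63) = 5.58198 m³.
Solute balance: dm/dt = 0 − Q_out C = −Q_out m/V(t).
dm/m = −Q_out dt/(V₀ − 0.161300 t); integrating gives ln(m/m₀) = −(Q_out/(Q_in−Q_out)) ln(V/V₀).
m = m₀ (V₀/V)^(Q_out/(Q_in−Q_out)) = 47.09 × (10.20/5.58198)^(-3.17173) = 6.95877 g.
C = m/V = 6.95877/5.58198 = 1.24665 g/m³.

1.247 g/m³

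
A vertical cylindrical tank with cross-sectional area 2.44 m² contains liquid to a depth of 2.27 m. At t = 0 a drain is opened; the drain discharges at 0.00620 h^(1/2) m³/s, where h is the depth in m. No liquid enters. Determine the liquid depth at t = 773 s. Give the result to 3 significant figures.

Accumulation of liquid (constant cross-section A): A dh/dt = −0.00620 √h.
∫ h^(−1/2) dh = −(0.00620/A) ∫ dt, giving 2√h = 2√h₀ − (0.00620/A) t.
√h = √2.27 − 0.00620·773/(2·2.44) = 1.5067 − 0.98209 = 0.52456.
h = 0.52456² = 0.27517 m.

0.275 m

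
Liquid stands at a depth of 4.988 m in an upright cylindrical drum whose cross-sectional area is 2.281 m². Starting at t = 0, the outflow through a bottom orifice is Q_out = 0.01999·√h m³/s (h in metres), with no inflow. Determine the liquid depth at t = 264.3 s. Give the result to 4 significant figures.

1.156 m

Unsteady balance on liquid volume: A dh/dt = −0.01999 √h.
∫ h^(−1/2) dh = −(0.01999/A) ∫ dt, giving 2√h = 2√h₀ − (0.01999/A) t.
√h = √4.988 − 0.01999·264.3/(2·2.281) = 2.23338 − 1.15812 = 1.07526.
h = 1.07526² = 1.15618 m.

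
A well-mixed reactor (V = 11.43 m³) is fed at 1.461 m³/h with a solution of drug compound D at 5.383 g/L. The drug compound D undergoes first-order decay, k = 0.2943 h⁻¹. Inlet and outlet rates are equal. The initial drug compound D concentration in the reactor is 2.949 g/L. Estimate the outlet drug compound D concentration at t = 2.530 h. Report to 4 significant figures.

Species balance: V dC/dt = Q C_in − Q C − k V C.
This is linear with rate a = Q/V + k = 0.422122 h⁻¹.
C_ss = Q C_in/(Q + kV) = 1.63001 g/L; C(t) = C_ss + (C₀ − C_ss) e^(−a t).
C(2.530) = 1.63001 + (1.31899)·e^(−0.422122·2.530) = 1.63001 + (1.31899)·0.343706 = 2.08336 g/L.

2.083 g/L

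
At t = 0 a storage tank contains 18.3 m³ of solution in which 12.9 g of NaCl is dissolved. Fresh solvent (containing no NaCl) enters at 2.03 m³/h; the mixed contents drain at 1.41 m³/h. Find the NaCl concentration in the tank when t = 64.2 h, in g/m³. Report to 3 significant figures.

0.0160 g/m³

Let m(t) be the amount of NaCl. Volume: V(t) = V₀ + (Q_in − Q_out) t = 18.3 + 0.62000 t; V(64.2) = 58.104 m³.
Solute balance: dm/dt = 0 − Q_out C = −Q_out m/V(t).
dm/m = −Q_out dt/(V₀ + 0.62000 t); integrating gives ln(m/m₀) = −(Q_out/(Q_in−Q_out)) ln(V/V₀).
m = m₀ (V₀/V)^(Q_out/(Q_in−Q_out)) = 12.9 × (18.3/58.104)^(2.2742) = 0.93218 g.
C = m/V = 0.93218/58.104 = 0.016043 g/m³.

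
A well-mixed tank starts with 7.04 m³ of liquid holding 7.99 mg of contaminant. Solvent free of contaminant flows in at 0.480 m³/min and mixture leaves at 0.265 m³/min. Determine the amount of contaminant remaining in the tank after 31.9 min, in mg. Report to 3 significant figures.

Total volume: dV/dt = Q_in − Q_out = 0.21500 m³/min, so V(t) = 7.04 + 0.21500 t and V(31.9) = 13.898 m³.
Species balance (pure solvent in): dm/dt = −Q_out · m/V(t).
Separate: dm/m = −Q_out dt/V(t) ⇒ ln(m/m₀) = −(Q_out/(Q_in−Q_out)) ln(V/V₀).
m = m₀ (V₀/V)^(Q_out/(Q_in−Q_out)) = 7.99 × (7.04/13.898)^(1.2326) = 3.4551 mg.

3.46 mg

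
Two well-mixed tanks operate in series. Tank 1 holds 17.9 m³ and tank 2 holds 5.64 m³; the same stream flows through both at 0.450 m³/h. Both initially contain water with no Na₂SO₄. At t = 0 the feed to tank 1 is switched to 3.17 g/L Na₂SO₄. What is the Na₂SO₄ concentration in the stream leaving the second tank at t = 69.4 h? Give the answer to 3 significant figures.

2.37 g/L

Species balance on tank i: dCᵢ/dt = (Cᵢ₋₁ − Cᵢ)/τᵢ with τᵢ = Vᵢ/Q.
τ₁ = 17.9/0.450 = 39.778 h; τ₂ = 5.64/0.450 = 12.533 h.
Tank 1: C₁ = C_in(1 − e^(−t/τ₁)). Tank 2 (τ₁ ≠ τ₂): C₂ = C_in[1 − (τ₁ e^(−t/τ₁) − τ₂ e^(−t/τ₂))/(τ₁ − τ₂)].
At t = 69.4: e^(−t/τ₁) = 0.17470, e^(−t/τ₂) = 0.0039374.
C₂ = 3.17·[1 − (39.778·0.17470 − 12.533·0.0039374)/(27.244)] = 3.17·0.74675 = 2.3672 g/L.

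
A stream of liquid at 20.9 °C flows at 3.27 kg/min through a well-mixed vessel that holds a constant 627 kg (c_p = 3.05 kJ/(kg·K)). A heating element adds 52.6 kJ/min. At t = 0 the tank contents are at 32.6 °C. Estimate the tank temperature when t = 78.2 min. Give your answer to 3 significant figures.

M c_p dT/dt = ṁ c_p (T_in − T) + Q̇.
Rearrange: dT/dt = (T_ss − T)/τ with τ = M/ṁ = 191.74 min and T_ss = T_in + Q̇/(ṁ c_p) = 26.174 °C.
This is linear first-order; T(t) = T_ss + (T₀ − T_ss) e^(−t/τ).
T(78.2) = 26.174 + (6.4260)·e^(−78.2/191.74) = 26.174 + (6.4260)·0.66509 = 30.448 °C.

30.4 °C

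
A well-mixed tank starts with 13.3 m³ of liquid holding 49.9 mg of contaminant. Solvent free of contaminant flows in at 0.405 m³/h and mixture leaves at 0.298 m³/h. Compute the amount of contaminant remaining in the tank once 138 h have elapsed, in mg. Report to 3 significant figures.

6.23 mg

Total volume: dV/dt = Q_in − Q_out = 0.10700 m³/h, so V(t) = 13.3 + 0.10700 t and V(138) = 28.066 m³.
Species balance (pure solvent in): dm/dt = −Q_out · m/V(t).
dm/m = −Q_out dt/(V₀ + 0.10700 t); integrating gives ln(m/m₀) = −(Q_out/(Q_in−Q_out)) ln(V/V₀).
m = m₀ (V₀/V)^(Q_out/(Q_in−Q_out)) = 49.9 × (13.3/28.066)^(2.7850) = 6.2349 mg.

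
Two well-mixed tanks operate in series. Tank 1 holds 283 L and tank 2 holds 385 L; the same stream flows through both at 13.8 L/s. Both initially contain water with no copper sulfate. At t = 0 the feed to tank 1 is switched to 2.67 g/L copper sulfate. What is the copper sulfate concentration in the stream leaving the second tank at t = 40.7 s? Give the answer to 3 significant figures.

Time constants: τᵢ = Vᵢ/Q for each well-mixed tank.
τ₁ = 283/13.8 = 20.507 s; τ₂ = 385/13.8 = 27.899 s.
Tank 1: C₁ = C_in(1 − e^(−t/τ₁)). Tank 2 (τ₁ ≠ τ₂): C₂ = C_in[1 − (τ₁ e^(−t/τ₁) − τ₂ e^(−t/τ₂))/(τ₁ − τ₂)].
At t = 40.7: e^(−t/τ₁) = 0.13743, e^(−t/τ₂) = 0.23250.
C₂ = 2.67·[1 − (20.507·0.13743 − 27.899·0.23250)/(-7.3913)] = 2.67·0.50371 = 1.3449 g/L.

1.34 g/L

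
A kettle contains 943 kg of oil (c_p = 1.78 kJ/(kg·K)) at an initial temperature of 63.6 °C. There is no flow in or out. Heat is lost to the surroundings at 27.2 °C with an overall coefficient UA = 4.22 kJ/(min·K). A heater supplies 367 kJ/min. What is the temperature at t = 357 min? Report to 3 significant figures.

Energy balance: M c_p dT/dt = −UA(T − T_amb) + Q̇.
dT/dt = (T_ss − T)/τ with T_ss = T_amb + Q̇/UA = 27.2 + 367/4.22 = 114.17 °C, τ = M c_p/UA = 943·1.78/4.22 = 397.76 min.
This is linear first-order; T(t) = T_ss + (T₀ − T_ss) e^(−t/τ).
T(357) = 114.17 + (-50.567)·0.40758 = 93.557 °C.

93.6 °C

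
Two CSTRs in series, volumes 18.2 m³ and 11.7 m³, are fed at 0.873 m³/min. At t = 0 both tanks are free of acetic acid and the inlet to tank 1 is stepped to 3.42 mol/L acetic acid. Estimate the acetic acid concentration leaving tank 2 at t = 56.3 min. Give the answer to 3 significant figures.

2.87 mol/L

Species balance on tank i: dCᵢ/dt = (Cᵢ₋₁ − Cᵢ)/τᵢ with τᵢ = Vᵢ/Q.
τ₁ = 18.2/0.873 = 20.848 min; τ₂ = 11.7/0.873 = 13.402 min.
Tank 1: C₁ = C_in(1 − e^(−t/τ₁)). Tank 2 (τ₁ ≠ τ₂): C₂ = C_in[1 − (τ₁ e^(−t/τ₁) − τ₂ e^(−t/τ₂))/(τ₁ − τ₂)].
At t = 56.3: e^(−t/τ₁) = 0.067169, e^(−t/τ₂) = 0.014983.
C₂ = 3.42·[1 − (20.848·0.067169 − 13.402·0.014983)/(7.4456)] = 3.42·0.83890 = 2.8690 mol/L.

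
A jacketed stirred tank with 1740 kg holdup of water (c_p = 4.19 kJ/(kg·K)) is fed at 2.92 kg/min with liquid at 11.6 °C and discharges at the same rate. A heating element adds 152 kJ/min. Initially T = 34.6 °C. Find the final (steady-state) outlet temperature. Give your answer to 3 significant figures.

24.0 °C

Energy balance: M c_p dT/dt = ṁ c_p (T_in − T) + 152.
At steady state dT/dt = 0 ⇒ T_ss = T_in + Q̇/(ṁ c_p) = 11.6 + 152/(2.92·4.19) = 24.024 °C.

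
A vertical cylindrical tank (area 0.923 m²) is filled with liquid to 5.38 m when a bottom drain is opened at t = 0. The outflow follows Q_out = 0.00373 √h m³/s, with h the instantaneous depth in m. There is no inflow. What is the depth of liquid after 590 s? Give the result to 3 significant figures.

Volume balance on the tank: A dh/dt = −0.00373 √h.
∫ h^(−1/2) dh = −(0.00373/A) ∫ dt, giving 2√h = 2√h₀ − (0.00373/A) t.
√h = √5.38 − 0.00373·590/(2·0.923) = 2.3195 − 1.1921 = 1.1273.
h = 1.1273² = 1.2709 m.

1.27 m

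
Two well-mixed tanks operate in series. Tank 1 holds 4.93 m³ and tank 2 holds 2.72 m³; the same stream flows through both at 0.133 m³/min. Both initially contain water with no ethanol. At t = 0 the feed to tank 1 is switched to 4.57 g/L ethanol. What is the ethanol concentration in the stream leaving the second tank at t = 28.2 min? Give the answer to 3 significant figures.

1.22 g/L

Each tank obeys Vᵢ dCᵢ/dt = Q(Cᵢ₋₁ − Cᵢ), so τᵢ = Vᵢ/Q.
τ₁ = 4.93/0.133 = 37.068 min; τ₂ = 2.72/0.133 = 20.451 min.
Solving the cascade with C₁(0)=C₂(0)=0 gives C₂(t) = C_in[1 − (τ₁ e^(−t/τ₁) − τ₂ e^(−t/τ₂))/(τ₁ − τ₂)].
At t = 28.2: e^(−t/τ₁) = 0.46731, e^(−t/τ₂) = 0.25186.
C₂ = 4.57·[1 − (37.068·0.46731 − 20.451·0.25186)/(16.617)] = 4.57·0.26752 = 1.2226 g/L.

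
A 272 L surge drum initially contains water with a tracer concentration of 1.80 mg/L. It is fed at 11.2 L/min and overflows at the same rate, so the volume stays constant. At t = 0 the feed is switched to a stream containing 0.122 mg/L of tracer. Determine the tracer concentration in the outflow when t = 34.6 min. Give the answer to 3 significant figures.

0.526 mg/L

Species balance on the tank: V dC/dt = Q(C_in − C).
Rewrite as dC/dt + C/τ = C_in/τ, τ = V/Q = 24.286 min.
Integrating: C(t) = C_in + (C₀ − C_in) e^(−t/τ).
C(34.6) = 0.122 + (1.80 − 0.122)·e^(−34.6/24.286) = 0.122 + (1.6780)·0.24058 = 0.52569 mg/L.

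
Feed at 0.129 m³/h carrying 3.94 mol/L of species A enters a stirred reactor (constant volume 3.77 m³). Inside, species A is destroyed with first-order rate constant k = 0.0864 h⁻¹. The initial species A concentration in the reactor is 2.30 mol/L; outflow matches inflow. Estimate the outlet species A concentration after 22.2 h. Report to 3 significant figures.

1.20 mol/L

Accumulation = in − out − consumed: V dC/dt = Q C_in − Q C − k V C.
dC/dt = (Q/V) C_in − (Q/V + k) C; effective rate a = Q/V + k = 0.034218 + 0.0864 = 0.12062 h⁻¹.
C_ss = Q C_in/(Q + kV) = 1.1177 mol/L; C(t) = C_ss + (C₀ − C_ss) e^(−a t).
C(22.2) = 1.1177 + (1.1823)·e^(−0.12062·22.2) = 1.1177 + (1.1823)·0.068720 = 1.1990 mol/L.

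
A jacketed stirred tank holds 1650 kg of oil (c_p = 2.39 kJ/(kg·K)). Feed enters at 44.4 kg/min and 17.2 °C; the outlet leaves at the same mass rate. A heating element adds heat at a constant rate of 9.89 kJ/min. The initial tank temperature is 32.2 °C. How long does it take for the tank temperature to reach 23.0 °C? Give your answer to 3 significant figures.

35.7 min

First-law balance (no shaft work): M c_p dT/dt = ṁ c_p (T_in − T) + 9.89.
τ = M/ṁ = 37.162 min; T_ss = T_in + Q̇/(ṁ c_p) = 17.293 °C.
T(t) = T_ss + (T₀ − T_ss) e^(−t/τ). Set T = 23.0:
e^(−t/τ) = (23.0 − 17.293)/(32.2 − 17.293) = 0.38283
t = −37.162 · ln(0.38283) = 35.682 min.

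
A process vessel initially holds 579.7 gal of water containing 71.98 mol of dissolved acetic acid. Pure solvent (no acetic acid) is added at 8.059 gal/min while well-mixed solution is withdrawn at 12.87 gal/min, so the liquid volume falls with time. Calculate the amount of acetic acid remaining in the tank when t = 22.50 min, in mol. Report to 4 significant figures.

Let m(t) be the amount of acetic acid. Volume: V(t) = V₀ + (Q_in − Q_out) t = 579.7 − 4.81100 t; V(22.50) = 471.453 gal.
Solute balance: dm/dt = 0 − Q_out C = −Q_out m/V(t).
Separate: dm/m = −Q_out dt/V(t) ⇒ ln(m/m₀) = −(Q_out/(Q_in−Q_out)) ln(V/V₀).
m = m₀ (V₀/V)^(Q_out/(Q_in−Q_out)) = 71.98 × (579.7/471.453)^(-2.67512) = 41.4075 mol.

41.41 mol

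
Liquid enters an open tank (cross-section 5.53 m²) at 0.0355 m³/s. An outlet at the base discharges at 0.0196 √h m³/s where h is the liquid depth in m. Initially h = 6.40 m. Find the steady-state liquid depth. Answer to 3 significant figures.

3.28 m

Level balance: A dh/dt = 0.0355 − 0.0196 √h. Setting dh/dt = 0:
Q_in = 0.0196 √h_ss ⇒ √h_ss = 0.0355/0.0196 = 1.8112.
h_ss = 1.8112² = 3.2805 m. (Since h₀ = 6.40 m > h_ss, the level will fall toward this value.)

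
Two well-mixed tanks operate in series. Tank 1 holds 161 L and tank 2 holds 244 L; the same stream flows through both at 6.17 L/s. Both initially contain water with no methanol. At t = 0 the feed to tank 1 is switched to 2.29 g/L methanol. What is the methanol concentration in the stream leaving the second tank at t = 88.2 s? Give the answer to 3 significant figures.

1.72 g/L

Species balance on tank i: dCᵢ/dt = (Cᵢ₋₁ − Cᵢ)/τᵢ with τᵢ = Vᵢ/Q.
τ₁ = 161/6.17 = 26.094 s; τ₂ = 244/6.17 = 39.546 s.
Tank 1: C₁ = C_in(1 − e^(−t/τ₁)). Tank 2 (τ₁ ≠ τ₂): C₂ = C_in[1 − (τ₁ e^(−t/τ₁) − τ₂ e^(−t/τ₂))/(τ₁ − τ₂)].
At t = 88.2: e^(−t/τ₁) = 0.034044, e^(−t/τ₂) = 0.10750.
C₂ = 2.29·[1 − (26.094·0.034044 − 39.546·0.10750)/(-13.452)] = 2.29·0.75003 = 1.7176 g/L.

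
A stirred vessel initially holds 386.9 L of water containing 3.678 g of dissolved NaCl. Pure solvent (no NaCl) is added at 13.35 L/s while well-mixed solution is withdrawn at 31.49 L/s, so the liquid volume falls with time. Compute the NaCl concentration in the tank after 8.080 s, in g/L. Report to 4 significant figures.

0.006696 g/L

Let m(t) be the amount of NaCl. Volume: V(t) = V₀ + (Q_in − Q_out) t = 386.9 − 18.1400 t; V(8.080) = 240.329 L.
No NaCl enters, so dm/dt = −Q_out · (m/V).
Separate: dm/m = −Q_out dt/V(t) ⇒ ln(m/m₀) = −(Q_out/(Q_in−Q_out)) ln(V/V₀).
m = m₀ (V₀/V)^(Q_out/(Q_in−Q_out)) = 3.678 × (386.9/240.329)^(-1.73594) = 1.60928 g.
C = m/V = 1.60928/240.329 = 0.00669615 g/L.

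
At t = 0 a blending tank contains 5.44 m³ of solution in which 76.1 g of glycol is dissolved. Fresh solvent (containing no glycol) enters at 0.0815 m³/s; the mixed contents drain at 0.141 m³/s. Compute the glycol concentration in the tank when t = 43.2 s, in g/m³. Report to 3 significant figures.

Let m(t) be the amount of glycol. Volume: V(t) = V₀ + (Q_in − Q_out) t = 5.44 − 0.059500 t; V(43.2) = 2.8696 m³.
No glycol enters, so dm/dt = −Q_out · (m/V).
dm/m = −Q_out dt/(V₀ − 0.059500 t); integrating gives ln(m/m₀) = −(Q_out/(Q_in−Q_out)) ln(V/V₀).
m = m₀ (V₀/V)^(Q_out/(Q_in−Q_out)) = 76.1 × (5.44/2.8696)^(-2.3697) = 16.716 g.
C = m/V = 16.716/2.8696 = 5.8251 g/m³.

5.83 g/m³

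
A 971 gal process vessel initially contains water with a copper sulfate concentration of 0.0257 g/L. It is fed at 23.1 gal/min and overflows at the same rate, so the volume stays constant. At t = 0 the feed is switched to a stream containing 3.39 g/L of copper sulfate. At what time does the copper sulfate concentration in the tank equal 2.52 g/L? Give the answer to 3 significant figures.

Species balance: V dC/dt = Q(C_in − C) ⇒ τ = V/Q = 42.035 min.
C(t) = C_in + (C₀ − C_in) e^(−t/τ). Set C = 2.52 and solve for t:
e^(−t/τ) = (C − C_in)/(C₀ − C_in) = (2.52 − 3.39)/(0.0257 − 3.39) = 0.25860
t = −τ ln(…) = 42.035 × 1.3525 = 56.851 min.

56.9 min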